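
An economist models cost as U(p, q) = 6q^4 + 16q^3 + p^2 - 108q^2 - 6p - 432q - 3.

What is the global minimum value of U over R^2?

-1362

U(p,q) separates as A(p) + B(q) − 3, so its minimum is min A + min B − 3.
A'(p) = 2p - 6 vanishes at p ∈ {3}; B'(q) = 24(q - 3)(q + 2)(q + 3) vanishes at q ∈ {-3, -2, 3}.
Local minima of A (where A''>0): A(3)=-9. Local minima of B: B(-3)=378, B(3)=-1350.
So the global minimum of U is A(3) + B(3) − 3 = -9 − 1350 − 3 = -1362, attained at (3, 3).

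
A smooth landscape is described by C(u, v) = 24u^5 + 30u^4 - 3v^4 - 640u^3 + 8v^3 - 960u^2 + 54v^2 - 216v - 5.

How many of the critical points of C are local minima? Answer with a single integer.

C separates as a function of u plus a function of v, so ∇C=0 decouples.
∂C/∂u = 120u(u - 4)(u + 1)(u + 4) = 0 at u ∈ {-4, -1, 0, 4}; ∂C/∂v = -12(v - 3)(v - 2)(v + 3) = 0 at v ∈ {-3, 2, 3}.
The Hessian is diagonal: diag(C_uu, C_vv). Second derivatives: C_uu(-4)=-11520, C_uu(-1)=1800, C_uu(0)=-1920, C_uu(4)=19200; C_vv(-3)=-360, C_vv(2)=60, C_vv(3)=-72.
Local minima occur where both diagonal entries positive: (-1, 2), (4, 2). Count: 2.

2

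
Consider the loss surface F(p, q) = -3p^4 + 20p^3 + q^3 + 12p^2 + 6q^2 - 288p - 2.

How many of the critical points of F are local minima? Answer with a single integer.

F separates as a function of p plus a function of q, so ∇F=0 decouples.
∂F/∂p = -12(p - 4)(p - 3)(p + 2) = 0 at p ∈ {-2, 3, 4}; ∂F/∂q = 3q(q + 4) = 0 at q ∈ {-4, 0}.
The Hessian is diagonal: diag(F_pp, F_qq). Second derivatives: F_pp(-2)=-360, F_pp(3)=60, F_pp(4)=-72; F_qq(-4)=-12, F_qq(0)=12.
Local minima occur where both diagonal entries positive: (3, 0). Count: 1.

1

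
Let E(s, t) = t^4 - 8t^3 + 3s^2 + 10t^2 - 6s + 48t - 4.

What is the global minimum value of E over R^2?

-36

E(s,t) separates as P(s) + Q(t) − 4, so its minimum is min P + min Q − 4.
P'(s) = 6s - 6 vanishes at s ∈ {1}; Q'(t) = 4(t - 4)(t - 3)(t + 1) vanishes at t ∈ {-1, 3, 4}.
Local minima of P (where P''>0): P(1)=-3. Local minima of Q: Q(-1)=-29, Q(4)=96.
So the global minimum of E is P(1) + Q(-1) − 4 = -3 − 29 − 4 = -36, attained at (1, -1).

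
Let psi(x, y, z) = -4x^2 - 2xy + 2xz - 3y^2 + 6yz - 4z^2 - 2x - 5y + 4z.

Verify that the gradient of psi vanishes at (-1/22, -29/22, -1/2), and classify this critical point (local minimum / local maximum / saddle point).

local maximum

∇psi = (-8x - 2y + 2z - 2, -2x - 6y + 6z - 5, 2x + 6y - 8z + 4); substituting (-1/22, -29/22, -1/2) gives ∇psi = (0, 0, 0), so (-1/22, -29/22, -1/2) is indeed a critical point.
The Hessian is constant: H = [[-8, -2, 2], [-2, -6, 6], [2, 6, -8]].
Leading principal minors: Δ₁ = -8, Δ₂ = 44, Δ₃ = -88.
The minors alternate sign starting negative (−, +, −), so H is negative definite: a local maximum.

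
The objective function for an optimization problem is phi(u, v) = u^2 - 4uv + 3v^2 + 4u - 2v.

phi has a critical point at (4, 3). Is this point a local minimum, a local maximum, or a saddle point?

The Hessian of phi is constant: H = [[2, -4], [-4, 6]].
det(H) = 2·6 − (-4)² = -4.
Since det(H) < 0, H is indefinite and the critical point is a saddle point.

saddle point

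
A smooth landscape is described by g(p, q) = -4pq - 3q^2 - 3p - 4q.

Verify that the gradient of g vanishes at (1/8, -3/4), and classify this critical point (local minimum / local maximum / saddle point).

∇g = (-4q - 3, -4p - 6q - 4); substituting (1/8, -3/4) gives ∇g = (0, 0), so (1/8, -3/4) is indeed a critical point.
The Hessian of g is constant: H = [[0, -4], [-4, -6]].
det(H) = 0·(-6) − (-4)² = -16.
Since det(H) < 0, H is indefinite and the critical point is a saddle point.

saddle point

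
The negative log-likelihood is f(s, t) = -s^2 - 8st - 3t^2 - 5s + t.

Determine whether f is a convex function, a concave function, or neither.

neither

f is quadratic, so its Hessian is the constant matrix H = [[-2, -8], [-8, -6]].
det(H) = -52, tr(H) = -8.
det(H) < 0, so H is indefinite: neither convex nor concave.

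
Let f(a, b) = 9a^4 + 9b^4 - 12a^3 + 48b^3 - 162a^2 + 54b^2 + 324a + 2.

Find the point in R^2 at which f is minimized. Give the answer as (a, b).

(-3, -3)

f(a,b) separates as P(a) + Q(b) + 2, so its minimum is min P + min Q + 2.
P'(a) = 36(a - 3)(a - 1)(a + 3) vanishes at a ∈ {-3, 1, 3}; Q'(b) = 36b(b + 1)(b + 3) vanishes at b ∈ {-3, -1, 0}.
Local minima of P (where P''>0): P(-3)=-1377, P(3)=-81. Local minima of Q: Q(-3)=-81, Q(0)=0.
So the global minimum of f is P(-3) + Q(-3) + 2 = -1377 − 81 + 2 = -1456, attained at (-3, -3).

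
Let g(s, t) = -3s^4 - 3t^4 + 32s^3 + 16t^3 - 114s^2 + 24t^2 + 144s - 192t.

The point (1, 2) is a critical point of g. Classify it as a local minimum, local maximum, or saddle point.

saddle point

The mixed partial ∂²g/∂s∂t is 0, so the Hessian at any point is diag(g_ss, g_tt) = diag(12(-3s^2 + 16s - 19), 12(-3t^2 + 8t + 4)).
At (1, 2): H = diag(-72, 96).
The eigenvalues have opposite signs, so H is indefinite: a saddle point.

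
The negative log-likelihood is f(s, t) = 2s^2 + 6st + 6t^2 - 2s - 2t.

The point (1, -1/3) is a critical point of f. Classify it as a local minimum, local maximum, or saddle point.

The Hessian of f is constant: H = [[4, 6], [6, 12]].
det(H) = 4·12 − 6² = 12.
det(H) > 0 and tr(H) = 16 > 0, so H is positive definite and the point is a local minimum.

local minimum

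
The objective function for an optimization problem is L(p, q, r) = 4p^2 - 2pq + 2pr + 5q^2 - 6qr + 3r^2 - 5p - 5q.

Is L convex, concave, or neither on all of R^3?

L is quadratic, so its Hessian is the constant matrix H = [[8, -2, 2], [-2, 10, -6], [2, -6, 6]].
Leading principal minors: 8, 76, 176.
All positive ⇒ H ≻ 0 ⇒ convex.

convex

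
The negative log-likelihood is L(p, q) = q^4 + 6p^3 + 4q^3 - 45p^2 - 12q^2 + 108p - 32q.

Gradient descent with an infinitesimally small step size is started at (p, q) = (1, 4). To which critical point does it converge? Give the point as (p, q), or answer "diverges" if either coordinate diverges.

L is separable, so gradient descent decouples: p follows -∂L/∂p, q follows -∂L/∂q.
∂L/∂p = 18(p - 3)(p - 2); at p=1 this is 36, so p decreases.
∂L/∂q = 4(q - 2)(q + 1)(q + 4); at q=4 this is 320, so q decreases.
The p-coordinate has no critical point in that direction and runs off to infinity.

diverges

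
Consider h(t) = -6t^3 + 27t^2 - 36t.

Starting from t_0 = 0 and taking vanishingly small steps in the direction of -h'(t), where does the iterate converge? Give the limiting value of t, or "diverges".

h'(t) = -18(t - 2)(t - 1), so h'(0) = -36.
Gradient descent moves in the -h' direction, i.e. t is increasing.
The nearest critical point in that direction is t = 1, where h'' = 18 > 0 (a local minimum). The iterate converges there.

1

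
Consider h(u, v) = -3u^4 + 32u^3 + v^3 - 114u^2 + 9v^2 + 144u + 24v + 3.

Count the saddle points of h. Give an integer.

h separates as a function of u plus a function of v, so ∇h=0 decouples.
∂h/∂u = -12(u - 4)(u - 3)(u - 1) = 0 at u ∈ {1, 3, 4}; ∂h/∂v = 3(v + 2)(v + 4) = 0 at v ∈ {-4, -2}.
The Hessian is diagonal: diag(h_uu, h_vv). Second derivatives: h_uu(1)=-72, h_uu(3)=24, h_uu(4)=-36; h_vv(-4)=-6, h_vv(-2)=6.
Saddle points occur where the two diagonal entries have opposite signs: (1, -2), (3, -4), (4, -2). Count: 3.

3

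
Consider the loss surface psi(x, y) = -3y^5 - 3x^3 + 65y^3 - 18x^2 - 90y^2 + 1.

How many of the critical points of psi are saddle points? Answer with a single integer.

psi separates as a function of x plus a function of y, so ∇psi=0 decouples.
∂psi/∂x = -9x(x + 4) = 0 at x ∈ {-4, 0}; ∂psi/∂y = -15y(y - 3)(y - 1)(y + 4) = 0 at y ∈ {-4, 0, 1, 3}.
The Hessian is diagonal: diag(psi_xx, psi_yy). Second derivatives: psi_xx(-4)=36, psi_xx(0)=-36; psi_yy(-4)=2100, psi_yy(0)=-180, psi_yy(1)=150, psi_yy(3)=-630.
Saddle points occur where the two diagonal entries have opposite signs: (-4, 0), (-4, 3), (0, -4), (0, 1). Count: 4.

4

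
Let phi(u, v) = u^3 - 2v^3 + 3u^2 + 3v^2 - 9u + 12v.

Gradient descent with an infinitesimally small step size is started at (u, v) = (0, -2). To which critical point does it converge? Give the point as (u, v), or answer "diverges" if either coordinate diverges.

phi is separable, so gradient descent decouples: u follows -∂phi/∂u, v follows -∂phi/∂v.
∂phi/∂u = 3(u - 1)(u + 3); at u=0 this is -9, so u increases.
∂phi/∂v = -6(v - 2)(v + 1); at v=-2 this is -24, so v increases.
u converges to its nearest critical value 1 (a local min of the u-part); v converges to -1. The iterate converges to (1, -1).

(1, -1)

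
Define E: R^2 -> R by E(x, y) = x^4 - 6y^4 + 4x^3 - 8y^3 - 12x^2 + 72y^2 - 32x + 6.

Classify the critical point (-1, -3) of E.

local maximum

The mixed partial ∂²E/∂x∂y is 0, so the Hessian at any point is diag(E_xx, E_yy) = diag(12(x^2 + 2x - 2), 24(-3y^2 - 2y + 6)).
At (-1, -3): H = diag(-36, -360).
Both eigenvalues are negative, so H is negative definite: a local maximum.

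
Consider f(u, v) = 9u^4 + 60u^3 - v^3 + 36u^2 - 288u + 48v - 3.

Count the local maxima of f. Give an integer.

f separates as a function of u plus a function of v, so ∇f=0 decouples.
∂f/∂u = 36(u - 1)(u + 2)(u + 4) = 0 at u ∈ {-4, -2, 1}; ∂f/∂v = -3(v - 4)(v + 4) = 0 at v ∈ {-4, 4}.
The Hessian is diagonal: diag(f_uu, f_vv). Second derivatives: f_uu(-4)=360, f_uu(-2)=-216, f_uu(1)=540; f_vv(-4)=24, f_vv(4)=-24.
Local maxima occur where both diagonal entries negative: (-2, 4). Count: 1.

1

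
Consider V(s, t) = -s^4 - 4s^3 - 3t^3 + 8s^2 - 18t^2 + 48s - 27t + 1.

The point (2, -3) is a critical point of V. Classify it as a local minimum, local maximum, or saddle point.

saddle point

The mixed partial ∂²V/∂s∂t is 0, so the Hessian at any point is diag(V_ss, V_tt) = diag(4(-3s^2 - 6s + 4), -18(t + 2)).
At (2, -3): H = diag(-80, 18).
The eigenvalues have opposite signs, so H is indefinite: a saddle point.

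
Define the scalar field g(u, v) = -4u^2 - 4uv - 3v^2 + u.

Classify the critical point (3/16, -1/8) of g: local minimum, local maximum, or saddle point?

The Hessian of g is constant: H = [[-8, -4], [-4, -6]].
det(H) = (-8)·(-6) − (-4)² = 32.
det(H) > 0 and tr(H) = -14 < 0, so H is negative definite and the point is a local maximum.

local maximum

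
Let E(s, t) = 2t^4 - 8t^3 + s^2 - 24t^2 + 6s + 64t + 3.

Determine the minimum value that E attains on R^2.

E(s,t) separates as P(s) + Q(t) + 3, so its minimum is min P + min Q + 3.
P'(s) = 2s + 6 vanishes at s ∈ {-3}; Q'(t) = 8(t - 4)(t - 1)(t + 2) vanishes at t ∈ {-2, 1, 4}.
Local minima of P (where P''>0): P(-3)=-9. Local minima of Q: Q(-2)=-128, Q(4)=-128.
So the global minimum of E is P(-3) + Q(-2) + 3 = -9 − 128 + 3 = -134, attained at (-3, -2).

-134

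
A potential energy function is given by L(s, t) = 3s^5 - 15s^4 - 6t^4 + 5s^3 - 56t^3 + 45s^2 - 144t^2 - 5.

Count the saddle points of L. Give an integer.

6

L separates as a function of s plus a function of t, so ∇L=0 decouples.
∂L/∂s = 15s(s - 3)(s - 2)(s + 1) = 0 at s ∈ {-1, 0, 2, 3}; ∂L/∂t = -24t(t + 3)(t + 4) = 0 at t ∈ {-4, -3, 0}.
The Hessian is diagonal: diag(L_ss, L_tt). Second derivatives: L_ss(-1)=-180, L_ss(0)=90, L_ss(2)=-90, L_ss(3)=180; L_tt(-4)=-96, L_tt(-3)=72, L_tt(0)=-288.
Saddle points occur where the two diagonal entries have opposite signs: (-1, -3), (0, -4), (0, 0), (2, -3), (3, -4), (3, 0). Count: 6.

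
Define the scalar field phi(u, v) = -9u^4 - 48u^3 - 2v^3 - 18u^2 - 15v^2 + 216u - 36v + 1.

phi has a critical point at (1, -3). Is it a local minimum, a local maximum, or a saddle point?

saddle point

The mixed partial ∂²phi/∂u∂v is 0, so the Hessian at any point is diag(phi_uu, phi_vv) = diag(-36(3u^2 + 8u + 1), -6(2v + 5)).
At (1, -3): H = diag(-432, 6).
The eigenvalues have opposite signs, so H is indefinite: a saddle point.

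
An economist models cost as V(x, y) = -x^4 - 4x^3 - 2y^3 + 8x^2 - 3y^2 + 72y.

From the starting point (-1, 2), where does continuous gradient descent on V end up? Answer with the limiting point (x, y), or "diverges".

(0, -4)

V is separable, so gradient descent decouples: x follows -∂V/∂x, y follows -∂V/∂y.
∂V/∂x = -4x(x - 1)(x + 4); at x=-1 this is -24, so x increases.
∂V/∂y = -6(y - 3)(y + 4); at y=2 this is 36, so y decreases.
x converges to its nearest critical value 0 (a local min of the x-part); y converges to -4. The iterate converges to (0, -4).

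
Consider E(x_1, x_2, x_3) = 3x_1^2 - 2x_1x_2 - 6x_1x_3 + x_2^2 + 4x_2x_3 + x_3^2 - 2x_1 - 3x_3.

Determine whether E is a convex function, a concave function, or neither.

E is quadratic, so its Hessian is the constant matrix H = [[6, -2, -6], [-2, 2, 4], [-6, 4, 2]].
Leading principal minors: 6, 8, -56.
Neither pattern holds ⇒ H is indefinite ⇒ neither convex nor concave.

neither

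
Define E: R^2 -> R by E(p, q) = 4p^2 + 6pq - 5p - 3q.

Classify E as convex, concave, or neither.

E is quadratic, so its Hessian is the constant matrix H = [[8, 6], [6, 0]].
det(H) = -36, tr(H) = 8.
det(H) < 0, so H is indefinite: neither convex nor concave.

neither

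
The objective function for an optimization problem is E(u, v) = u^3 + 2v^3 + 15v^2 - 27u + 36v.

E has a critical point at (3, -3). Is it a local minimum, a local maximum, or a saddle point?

The mixed partial ∂²E/∂u∂v is 0, so the Hessian at any point is diag(E_uu, E_vv) = diag(6u, 6(2v + 5)).
At (3, -3): H = diag(18, -6).
The eigenvalues have opposite signs, so H is indefinite: a saddle point.

saddle point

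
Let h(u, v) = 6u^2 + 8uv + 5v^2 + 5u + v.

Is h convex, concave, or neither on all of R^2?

convex

h is quadratic, so its Hessian is the constant matrix H = [[12, 8], [8, 10]].
det(H) = 56, tr(H) = 22.
det(H) > 0 and tr(H) > 0, so H is positive definite everywhere: convex.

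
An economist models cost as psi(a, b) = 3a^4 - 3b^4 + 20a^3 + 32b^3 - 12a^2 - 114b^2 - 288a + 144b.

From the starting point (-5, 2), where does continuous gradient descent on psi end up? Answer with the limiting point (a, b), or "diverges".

(-4, 3)

psi is separable, so gradient descent decouples: a follows -∂psi/∂a, b follows -∂psi/∂b.
∂psi/∂a = 12(a - 2)(a + 3)(a + 4); at a=-5 this is -168, so a increases.
∂psi/∂b = -12(b - 4)(b - 3)(b - 1); at b=2 this is -24, so b increases.
a converges to its nearest critical value -4 (a local min of the a-part); b converges to 3. The iterate converges to (-4, 3).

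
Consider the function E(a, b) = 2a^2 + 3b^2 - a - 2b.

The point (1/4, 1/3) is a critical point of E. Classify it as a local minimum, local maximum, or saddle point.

The Hessian of E is constant: H = [[4, 0], [0, 6]].
det(H) = 4·6 − 0² = 24.
det(H) > 0 and tr(H) = 10 > 0, so H is positive definite and the point is a local minimum.

local minimum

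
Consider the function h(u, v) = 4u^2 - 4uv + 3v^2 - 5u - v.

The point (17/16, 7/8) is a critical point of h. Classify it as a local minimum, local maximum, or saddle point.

local minimum

The Hessian of h is constant: H = [[8, -4], [-4, 6]].
det(H) = 8·6 − (-4)² = 32.
det(H) > 0 and tr(H) = 14 > 0, so H is positive definite and the point is a local minimum.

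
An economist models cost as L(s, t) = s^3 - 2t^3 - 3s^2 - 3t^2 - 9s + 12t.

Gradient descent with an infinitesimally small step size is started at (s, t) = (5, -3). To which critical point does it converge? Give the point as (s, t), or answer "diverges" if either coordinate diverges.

L is separable, so gradient descent decouples: s follows -∂L/∂s, t follows -∂L/∂t.
∂L/∂s = 3(s - 3)(s + 1); at s=5 this is 36, so s decreases.
∂L/∂t = -6(t - 1)(t + 2); at t=-3 this is -24, so t increases.
s converges to its nearest critical value 3 (a local min of the s-part); t converges to -2. The iterate converges to (3, -2).

(3, -2)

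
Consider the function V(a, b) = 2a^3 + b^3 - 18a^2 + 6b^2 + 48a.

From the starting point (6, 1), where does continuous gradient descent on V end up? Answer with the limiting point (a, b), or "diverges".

V is separable, so gradient descent decouples: a follows -∂V/∂a, b follows -∂V/∂b.
∂V/∂a = 6(a - 4)(a - 2); at a=6 this is 48, so a decreases.
∂V/∂b = 3b(b + 4); at b=1 this is 15, so b decreases.
a converges to its nearest critical value 4 (a local min of the a-part); b converges to 0. The iterate converges to (4, 0).

(4, 0)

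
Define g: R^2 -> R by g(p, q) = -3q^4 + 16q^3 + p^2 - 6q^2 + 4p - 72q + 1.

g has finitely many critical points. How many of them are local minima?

g separates as a function of p plus a function of q, so ∇g=0 decouples.
∂g/∂p = 2(p + 2) = 0 at p ∈ {-2}; ∂g/∂q = -12(q - 3)(q - 2)(q + 1) = 0 at q ∈ {-1, 2, 3}.
The Hessian is diagonal: diag(g_pp, g_qq). Second derivatives: g_pp(-2)=2; g_qq(-1)=-144, g_qq(2)=36, g_qq(3)=-48.
Local minima occur where both diagonal entries positive: (-2, 2). Count: 1.

1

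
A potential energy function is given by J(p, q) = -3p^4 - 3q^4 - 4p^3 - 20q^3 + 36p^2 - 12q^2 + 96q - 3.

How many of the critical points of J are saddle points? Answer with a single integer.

4

J separates as a function of p plus a function of q, so ∇J=0 decouples.
∂J/∂p = -12p(p - 2)(p + 3) = 0 at p ∈ {-3, 0, 2}; ∂J/∂q = -12(q - 1)(q + 2)(q + 4) = 0 at q ∈ {-4, -2, 1}.
The Hessian is diagonal: diag(J_pp, J_qq). Second derivatives: J_pp(-3)=-180, J_pp(0)=72, J_pp(2)=-120; J_qq(-4)=-120, J_qq(-2)=72, J_qq(1)=-180.
Saddle points occur where the two diagonal entries have opposite signs: (-3, -2), (0, -4), (0, 1), (2, -2). Count: 4.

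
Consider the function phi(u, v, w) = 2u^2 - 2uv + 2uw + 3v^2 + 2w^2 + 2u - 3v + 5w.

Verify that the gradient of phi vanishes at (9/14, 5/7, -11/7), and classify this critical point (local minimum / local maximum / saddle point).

∇phi = (4u - 2v + 2w + 2, -2u + 6v - 3, 2u + 4w + 5); substituting (9/14, 5/7, -11/7) gives ∇phi = (0, 0, 0), so (9/14, 5/7, -11/7) is indeed a critical point.
The Hessian is constant: H = [[4, -2, 2], [-2, 6, 0], [2, 0, 4]].
Leading principal minors: Δ₁ = 4, Δ₂ = 20, Δ₃ = 56.
All leading minors are positive, so H is positive definite: a local minimum.

local minimum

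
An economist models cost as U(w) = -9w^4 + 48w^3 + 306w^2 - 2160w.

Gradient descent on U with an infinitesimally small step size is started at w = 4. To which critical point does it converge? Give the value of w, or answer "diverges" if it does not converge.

3

U'(w) = -36(w - 5)(w - 3)(w + 4), so U'(4) = 288.
Gradient descent moves in the -U' direction, i.e. w is decreasing.
The nearest critical point in that direction is w = 3, where U'' = 504 > 0 (a local minimum). The iterate converges there.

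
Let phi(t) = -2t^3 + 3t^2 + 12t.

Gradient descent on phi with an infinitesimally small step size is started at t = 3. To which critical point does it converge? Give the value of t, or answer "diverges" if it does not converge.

phi'(t) = -6(t - 2)(t + 1), so phi'(3) = -24.
Gradient descent moves in the -phi' direction, i.e. t is increasing.
There is no critical point above t=3, and phi' keeps the same sign, so the iterate runs off to +∞.

diverges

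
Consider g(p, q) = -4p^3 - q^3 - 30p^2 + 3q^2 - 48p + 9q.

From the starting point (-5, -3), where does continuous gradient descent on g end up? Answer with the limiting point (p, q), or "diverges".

(-4, -1)

g is separable, so gradient descent decouples: p follows -∂g/∂p, q follows -∂g/∂q.
∂g/∂p = -12(p + 1)(p + 4); at p=-5 this is -48, so p increases.
∂g/∂q = -3(q - 3)(q + 1); at q=-3 this is -36, so q increases.
p converges to its nearest critical value -4 (a local min of the p-part); q converges to -1. The iterate converges to (-4, -1).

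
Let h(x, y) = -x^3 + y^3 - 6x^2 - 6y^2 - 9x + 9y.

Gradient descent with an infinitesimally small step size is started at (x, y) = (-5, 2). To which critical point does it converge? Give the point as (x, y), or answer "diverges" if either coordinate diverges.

(-3, 3)

h is separable, so gradient descent decouples: x follows -∂h/∂x, y follows -∂h/∂y.
∂h/∂x = -3(x + 1)(x + 3); at x=-5 this is -24, so x increases.
∂h/∂y = 3(y - 3)(y - 1); at y=2 this is -3, so y increases.
x converges to its nearest critical value -3 (a local min of the x-part); y converges to 3. The iterate converges to (-3, 3).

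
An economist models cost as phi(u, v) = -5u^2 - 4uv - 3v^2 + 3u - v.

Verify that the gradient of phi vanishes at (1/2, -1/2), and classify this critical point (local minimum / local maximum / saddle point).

local maximum

∇phi = (-10u - 4v + 3, -4u - 6v - 1); substituting (1/2, -1/2) gives ∇phi = (0, 0), so (1/2, -1/2) is indeed a critical point.
The Hessian of phi is constant: H = [[-10, -4], [-4, -6]].
det(H) = (-10)·(-6) − (-4)² = 44.
det(H) > 0 and tr(H) = -16 < 0, so H is negative definite and the point is a local maximum.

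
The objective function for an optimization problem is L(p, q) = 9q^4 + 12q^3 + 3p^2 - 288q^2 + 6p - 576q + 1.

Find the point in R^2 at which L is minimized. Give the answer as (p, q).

L(p,q) separates as A(p) + B(q) + 1, so its minimum is min A + min B + 1.
A'(p) = 6p + 6 vanishes at p ∈ {-1}; B'(q) = 36(q - 4)(q + 1)(q + 4) vanishes at q ∈ {-4, -1, 4}.
Local minima of A (where A''>0): A(-1)=-3. Local minima of B: B(-4)=-768, B(4)=-3840.
So the global minimum of L is A(-1) + B(4) + 1 = -3 − 3840 + 1 = -3842, attained at (-1, 4).

(-1, 4)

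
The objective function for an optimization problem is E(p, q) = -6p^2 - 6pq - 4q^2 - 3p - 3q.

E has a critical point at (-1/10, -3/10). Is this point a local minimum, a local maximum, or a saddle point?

The Hessian of E is constant: H = [[-12, -6], [-6, -8]].
det(H) = (-12)·(-8) − (-6)² = 60.
det(H) > 0 and tr(H) = -20 < 0, so H is negative definite and the point is a local maximum.

local maximum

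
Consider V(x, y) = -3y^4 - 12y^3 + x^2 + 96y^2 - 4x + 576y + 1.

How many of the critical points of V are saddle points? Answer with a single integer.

V separates as a function of x plus a function of y, so ∇V=0 decouples.
∂V/∂x = 2(x - 2) = 0 at x ∈ {2}; ∂V/∂y = -12(y - 4)(y + 3)(y + 4) = 0 at y ∈ {-4, -3, 4}.
The Hessian is diagonal: diag(V_xx, V_yy). Second derivatives: V_xx(2)=2; V_yy(-4)=-96, V_yy(-3)=84, V_yy(4)=-672.
Saddle points occur where the two diagonal entries have opposite signs: (2, -4), (2, 4). Count: 2.

2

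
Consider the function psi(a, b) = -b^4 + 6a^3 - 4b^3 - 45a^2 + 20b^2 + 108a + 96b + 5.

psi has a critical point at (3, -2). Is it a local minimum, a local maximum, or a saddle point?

local minimum

The mixed partial ∂²psi/∂a∂b is 0, so the Hessian at any point is diag(psi_aa, psi_bb) = diag(18(2a - 5), 4(-3b^2 - 6b + 10)).
At (3, -2): H = diag(18, 40).
Both eigenvalues are positive, so H is positive definite: a local minimum.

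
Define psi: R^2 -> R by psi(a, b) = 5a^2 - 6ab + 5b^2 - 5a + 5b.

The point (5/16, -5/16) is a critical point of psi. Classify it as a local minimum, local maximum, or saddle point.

The Hessian of psi is constant: H = [[10, -6], [-6, 10]].
det(H) = 10·10 − (-6)² = 64.
det(H) > 0 and tr(H) = 20 > 0, so H is positive definite and the point is a local minimum.

local minimum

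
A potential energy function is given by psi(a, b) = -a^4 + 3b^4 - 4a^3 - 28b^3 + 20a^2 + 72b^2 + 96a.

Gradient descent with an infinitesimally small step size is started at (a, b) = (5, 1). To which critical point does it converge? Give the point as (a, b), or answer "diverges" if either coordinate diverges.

psi is separable, so gradient descent decouples: a follows -∂psi/∂a, b follows -∂psi/∂b.
∂psi/∂a = -4(a - 3)(a + 2)(a + 4); at a=5 this is -504, so a increases.
∂psi/∂b = 12b(b - 4)(b - 3); at b=1 this is 72, so b decreases.
The a-coordinate has no critical point in that direction and runs off to infinity.

diverges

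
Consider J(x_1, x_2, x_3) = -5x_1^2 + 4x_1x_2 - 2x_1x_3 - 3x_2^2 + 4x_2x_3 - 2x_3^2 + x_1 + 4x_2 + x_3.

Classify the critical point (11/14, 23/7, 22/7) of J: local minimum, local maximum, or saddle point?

local maximum

The Hessian is constant: H = [[-10, 4, -2], [4, -6, 4], [-2, 4, -4]].
Leading principal minors: Δ₁ = -10, Δ₂ = 44, Δ₃ = -56.
The minors alternate sign starting negative (−, +, −), so H is negative definite: a local maximum.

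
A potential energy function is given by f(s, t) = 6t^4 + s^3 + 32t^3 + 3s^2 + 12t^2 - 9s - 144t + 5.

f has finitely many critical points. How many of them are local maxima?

f separates as a function of s plus a function of t, so ∇f=0 decouples.
∂f/∂s = 3(s - 1)(s + 3) = 0 at s ∈ {-3, 1}; ∂f/∂t = 24(t - 1)(t + 2)(t + 3) = 0 at t ∈ {-3, -2, 1}.
The Hessian is diagonal: diag(f_ss, f_tt). Second derivatives: f_ss(-3)=-12, f_ss(1)=12; f_tt(-3)=96, f_tt(-2)=-72, f_tt(1)=288.
Local maxima occur where both diagonal entries negative: (-3, -2). Count: 1.

1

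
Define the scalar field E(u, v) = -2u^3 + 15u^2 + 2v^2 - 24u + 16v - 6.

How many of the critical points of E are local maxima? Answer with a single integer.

0

E separates as a function of u plus a function of v, so ∇E=0 decouples.
∂E/∂u = -6(u - 4)(u - 1) = 0 at u ∈ {1, 4}; ∂E/∂v = 4(v + 4) = 0 at v ∈ {-4}.
The Hessian is diagonal: diag(E_uu, E_vv). Second derivatives: E_uu(1)=18, E_uu(4)=-18; E_vv(-4)=4.
Local maxima occur where both diagonal entries negative: none. Count: 0.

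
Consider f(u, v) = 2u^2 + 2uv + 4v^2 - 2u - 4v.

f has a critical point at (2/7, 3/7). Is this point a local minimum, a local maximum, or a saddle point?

The Hessian of f is constant: H = [[4, 2], [2, 8]].
det(H) = 4·8 − 2² = 28.
det(H) > 0 and tr(H) = 12 > 0, so H is positive definite and the point is a local minimum.

local minimum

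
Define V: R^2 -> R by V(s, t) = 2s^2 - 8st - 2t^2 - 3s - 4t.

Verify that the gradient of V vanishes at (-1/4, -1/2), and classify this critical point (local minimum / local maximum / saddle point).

∇V = (4s - 8t - 3, -8s - 4t - 4); substituting (-1/4, -1/2) gives ∇V = (0, 0), so (-1/4, -1/2) is indeed a critical point.
The Hessian of V is constant: H = [[4, -8], [-8, -4]].
det(H) = 4·(-4) − (-8)² = -80.
Since det(H) < 0, H is indefinite and the critical point is a saddle point.

saddle point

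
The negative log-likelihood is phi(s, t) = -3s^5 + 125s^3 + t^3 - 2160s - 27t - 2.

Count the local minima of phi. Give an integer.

phi separates as a function of s plus a function of t, so ∇phi=0 decouples.
∂phi/∂s = -15(s - 4)(s - 3)(s + 3)(s + 4) = 0 at s ∈ {-4, -3, 3, 4}; ∂phi/∂t = 3(t - 3)(t + 3) = 0 at t ∈ {-3, 3}.
The Hessian is diagonal: diag(phi_ss, phi_tt). Second derivatives: phi_ss(-4)=840, phi_ss(-3)=-630, phi_ss(3)=630, phi_ss(4)=-840; phi_tt(-3)=-18, phi_tt(3)=18.
Local minima occur where both diagonal entries positive: (-4, 3), (3, 3). Count: 2.

2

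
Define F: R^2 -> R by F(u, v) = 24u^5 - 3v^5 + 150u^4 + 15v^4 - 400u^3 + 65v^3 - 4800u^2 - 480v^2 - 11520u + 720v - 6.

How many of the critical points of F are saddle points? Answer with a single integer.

8

F separates as a function of u plus a function of v, so ∇F=0 decouples.
∂F/∂u = 120(u - 4)(u + 2)(u + 3)(u + 4) = 0 at u ∈ {-4, -3, -2, 4}; ∂F/∂v = -15(v - 4)(v - 3)(v - 1)(v + 4) = 0 at v ∈ {-4, 1, 3, 4}.
The Hessian is diagonal: diag(F_uu, F_vv). Second derivatives: F_uu(-4)=-1920, F_uu(-3)=840, F_uu(-2)=-1440, F_uu(4)=40320; F_vv(-4)=4200, F_vv(1)=-450, F_vv(3)=210, F_vv(4)=-360.
Saddle points occur where the two diagonal entries have opposite signs: (-4, -4), (-4, 3), (-3, 1), (-3, 4), (-2, -4), (-2, 3), (4, 1), (4, 4). Count: 8.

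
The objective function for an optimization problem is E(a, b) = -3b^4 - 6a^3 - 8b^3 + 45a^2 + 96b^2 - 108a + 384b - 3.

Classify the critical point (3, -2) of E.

saddle point

The mixed partial ∂²E/∂a∂b is 0, so the Hessian at any point is diag(E_aa, E_bb) = diag(18(-2a + 5), 12(-3b^2 - 4b + 16)).
At (3, -2): H = diag(-18, 144).
The eigenvalues have opposite signs, so H is indefinite: a saddle point.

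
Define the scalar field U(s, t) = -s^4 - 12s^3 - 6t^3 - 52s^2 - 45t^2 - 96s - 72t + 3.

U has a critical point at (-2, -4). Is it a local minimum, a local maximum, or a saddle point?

The mixed partial ∂²U/∂s∂t is 0, so the Hessian at any point is diag(U_ss, U_tt) = diag(-4(3s^2 + 18s + 26), -18(2t + 5)).
At (-2, -4): H = diag(-8, 54).
The eigenvalues have opposite signs, so H is indefinite: a saddle point.

saddle point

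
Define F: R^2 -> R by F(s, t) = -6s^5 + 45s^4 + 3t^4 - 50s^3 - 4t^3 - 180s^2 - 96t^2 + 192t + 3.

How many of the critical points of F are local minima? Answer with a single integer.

4

F separates as a function of s plus a function of t, so ∇F=0 decouples.
∂F/∂s = -30s(s - 4)(s - 3)(s + 1) = 0 at s ∈ {-1, 0, 3, 4}; ∂F/∂t = 12(t - 4)(t - 1)(t + 4) = 0 at t ∈ {-4, 1, 4}.
The Hessian is diagonal: diag(F_ss, F_tt). Second derivatives: F_ss(-1)=600, F_ss(0)=-360, F_ss(3)=360, F_ss(4)=-600; F_tt(-4)=480, F_tt(1)=-180, F_tt(4)=288.
Local minima occur where both diagonal entries positive: (-1, -4), (-1, 4), (3, -4), (3, 4). Count: 4.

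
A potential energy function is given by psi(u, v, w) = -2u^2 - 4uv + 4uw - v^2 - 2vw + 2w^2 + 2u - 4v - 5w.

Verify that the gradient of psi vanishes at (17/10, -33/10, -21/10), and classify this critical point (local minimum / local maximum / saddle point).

saddle point

∇psi = (-4u - 4v + 4w + 2, -4u - 2v - 2w - 4, 4u - 2v + 4w - 5); substituting (17/10, -33/10, -21/10) gives ∇psi = (0, 0, 0), so (17/10, -33/10, -21/10) is indeed a critical point.
The Hessian is constant: H = [[-4, -4, 4], [-4, -2, -2], [4, -2, 4]].
Leading principal minors: Δ₁ = -4, Δ₂ = -8, Δ₃ = 80.
The minors fit neither the all-positive nor the alternating-sign pattern, so H is indefinite: a saddle point.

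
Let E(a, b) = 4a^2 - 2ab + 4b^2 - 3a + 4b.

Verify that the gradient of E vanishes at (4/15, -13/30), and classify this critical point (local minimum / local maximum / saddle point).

local minimum

∇E = (8a - 2b - 3, -2a + 8b + 4); substituting (4/15, -13/30) gives ∇E = (0, 0), so (4/15, -13/30) is indeed a critical point.
The Hessian of E is constant: H = [[8, -2], [-2, 8]].
det(H) = 8·8 − (-2)² = 60.
det(H) > 0 and tr(H) = 16 > 0, so H is positive definite and the point is a local minimum.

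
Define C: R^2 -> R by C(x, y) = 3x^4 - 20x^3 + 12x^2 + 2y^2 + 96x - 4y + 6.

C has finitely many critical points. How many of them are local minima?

C separates as a function of x plus a function of y, so ∇C=0 decouples.
∂C/∂x = 12(x - 4)(x - 2)(x + 1) = 0 at x ∈ {-1, 2, 4}; ∂C/∂y = 4(y - 1) = 0 at y ∈ {1}.
The Hessian is diagonal: diag(C_xx, C_yy). Second derivatives: C_xx(-1)=180, C_xx(2)=-72, C_xx(4)=120; C_yy(1)=4.
Local minima occur where both diagonal entries positive: (-1, 1), (4, 1). Count: 2.

2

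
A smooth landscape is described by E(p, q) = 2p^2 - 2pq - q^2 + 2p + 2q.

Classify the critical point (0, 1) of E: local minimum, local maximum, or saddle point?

The Hessian of E is constant: H = [[4, -2], [-2, -2]].
det(H) = 4·(-2) − (-2)² = -12.
Since det(H) < 0, H is indefinite and the critical point is a saddle point.

saddle point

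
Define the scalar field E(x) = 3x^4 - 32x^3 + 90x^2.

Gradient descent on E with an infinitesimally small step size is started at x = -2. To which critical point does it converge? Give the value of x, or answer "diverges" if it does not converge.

0

E'(x) = 12x(x - 5)(x - 3), so E'(-2) = -840.
Gradient descent moves in the -E' direction, i.e. x is increasing.
The nearest critical point in that direction is x = 0, where E'' = 180 > 0 (a local minimum). The iterate converges there.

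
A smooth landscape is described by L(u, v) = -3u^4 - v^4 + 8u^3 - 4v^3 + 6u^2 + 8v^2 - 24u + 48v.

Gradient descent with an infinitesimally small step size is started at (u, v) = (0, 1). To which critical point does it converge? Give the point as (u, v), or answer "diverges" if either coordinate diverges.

L is separable, so gradient descent decouples: u follows -∂L/∂u, v follows -∂L/∂v.
∂L/∂u = -12(u - 2)(u - 1)(u + 1); at u=0 this is -24, so u increases.
∂L/∂v = -4(v - 2)(v + 2)(v + 3); at v=1 this is 48, so v decreases.
u converges to its nearest critical value 1 (a local min of the u-part); v converges to -2. The iterate converges to (1, -2).

(1, -2)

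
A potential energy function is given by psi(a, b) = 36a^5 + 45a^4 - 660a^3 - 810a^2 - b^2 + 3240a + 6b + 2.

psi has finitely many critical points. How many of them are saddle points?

2

psi separates as a function of a plus a function of b, so ∇psi=0 decouples.
∂psi/∂a = 180(a - 3)(a - 1)(a + 2)(a + 3) = 0 at a ∈ {-3, -2, 1, 3}; ∂psi/∂b = -2(b - 3) = 0 at b ∈ {3}.
The Hessian is diagonal: diag(psi_aa, psi_bb). Second derivatives: psi_aa(-3)=-4320, psi_aa(-2)=2700, psi_aa(1)=-4320, psi_aa(3)=10800; psi_bb(3)=-2.
Saddle points occur where the two diagonal entries have opposite signs: (-2, 3), (3, 3). Count: 2.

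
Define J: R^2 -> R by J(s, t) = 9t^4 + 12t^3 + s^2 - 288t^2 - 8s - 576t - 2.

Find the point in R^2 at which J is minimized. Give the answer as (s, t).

J(s,t) separates as P(s) + Q(t) − 2, so its minimum is min P + min Q − 2.
P'(s) = 2s - 8 vanishes at s ∈ {4}; Q'(t) = 36(t - 4)(t + 1)(t + 4) vanishes at t ∈ {-4, -1, 4}.
Local minima of P (where P''>0): P(4)=-16. Local minima of Q: Q(-4)=-768, Q(4)=-3840.
So the global minimum of J is P(4) + Q(4) − 2 = -16 − 3840 − 2 = -3858, attained at (4, 4).

(4, 4)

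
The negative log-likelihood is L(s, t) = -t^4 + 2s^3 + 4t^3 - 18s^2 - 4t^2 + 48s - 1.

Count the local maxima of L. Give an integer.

L separates as a function of s plus a function of t, so ∇L=0 decouples.
∂L/∂s = 6(s - 4)(s - 2) = 0 at s ∈ {2, 4}; ∂L/∂t = -4t(t - 2)(t - 1) = 0 at t ∈ {0, 1, 2}.
The Hessian is diagonal: diag(L_ss, L_tt). Second derivatives: L_ss(2)=-12, L_ss(4)=12; L_tt(0)=-8, L_tt(1)=4, L_tt(2)=-8.
Local maxima occur where both diagonal entries negative: (2, 0), (2, 2). Count: 2.

2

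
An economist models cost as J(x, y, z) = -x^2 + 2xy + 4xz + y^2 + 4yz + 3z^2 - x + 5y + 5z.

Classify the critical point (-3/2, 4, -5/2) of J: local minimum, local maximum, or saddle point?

The Hessian is constant: H = [[-2, 2, 4], [2, 2, 4], [4, 4, 6]].
Leading principal minors: Δ₁ = -2, Δ₂ = -8, Δ₃ = 16.
The minors fit neither the all-positive nor the alternating-sign pattern, so H is indefinite: a saddle point.

saddle point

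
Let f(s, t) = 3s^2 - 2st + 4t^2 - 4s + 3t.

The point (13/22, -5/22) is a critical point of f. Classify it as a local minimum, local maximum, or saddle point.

local minimum

The Hessian of f is constant: H = [[6, -2], [-2, 8]].
det(H) = 6·8 − (-2)² = 44.
det(H) > 0 and tr(H) = 14 > 0, so H is positive definite and the point is a local minimum.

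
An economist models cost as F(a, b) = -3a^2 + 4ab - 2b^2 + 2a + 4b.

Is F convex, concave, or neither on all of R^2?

concave

F is quadratic, so its Hessian is the constant matrix H = [[-6, 4], [4, -4]].
det(H) = 8, tr(H) = -10.
det(H) > 0 and tr(H) < 0, so H is negative definite everywhere: concave.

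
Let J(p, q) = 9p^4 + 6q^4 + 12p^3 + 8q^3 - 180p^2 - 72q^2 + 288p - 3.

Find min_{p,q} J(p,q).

J(p,q) separates as A(p) + B(q) − 3, so its minimum is min A + min B − 3.
A'(p) = 36(p - 2)(p - 1)(p + 4) vanishes at p ∈ {-4, 1, 2}; B'(q) = 24q(q - 2)(q + 3) vanishes at q ∈ {-3, 0, 2}.
Local minima of A (where A''>0): A(-4)=-2496, A(2)=96. Local minima of B: B(-3)=-378, B(2)=-128.
So the global minimum of J is A(-4) + B(-3) − 3 = -2496 − 378 − 3 = -2877, attained at (-4, -3).

-2877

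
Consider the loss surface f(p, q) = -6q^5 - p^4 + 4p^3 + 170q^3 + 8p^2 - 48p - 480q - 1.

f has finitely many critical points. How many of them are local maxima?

f separates as a function of p plus a function of q, so ∇f=0 decouples.
∂f/∂p = -4(p - 3)(p - 2)(p + 2) = 0 at p ∈ {-2, 2, 3}; ∂f/∂q = -30(q - 4)(q - 1)(q + 1)(q + 4) = 0 at q ∈ {-4, -1, 1, 4}.
The Hessian is diagonal: diag(f_pp, f_qq). Second derivatives: f_pp(-2)=-80, f_pp(2)=16, f_pp(3)=-20; f_qq(-4)=3600, f_qq(-1)=-900, f_qq(1)=900, f_qq(4)=-3600.
Local maxima occur where both diagonal entries negative: (-2, -1), (-2, 4), (3, -1), (3, 4). Count: 4.

4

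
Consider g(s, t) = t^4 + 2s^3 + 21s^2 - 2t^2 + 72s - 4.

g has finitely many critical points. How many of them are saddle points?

g separates as a function of s plus a function of t, so ∇g=0 decouples.
∂g/∂s = 6(s + 3)(s + 4) = 0 at s ∈ {-4, -3}; ∂g/∂t = 4t(t - 1)(t + 1) = 0 at t ∈ {-1, 0, 1}.
The Hessian is diagonal: diag(g_ss, g_tt). Second derivatives: g_ss(-4)=-6, g_ss(-3)=6; g_tt(-1)=8, g_tt(0)=-4, g_tt(1)=8.
Saddle points occur where the two diagonal entries have opposite signs: (-4, -1), (-4, 1), (-3, 0). Count: 3.

3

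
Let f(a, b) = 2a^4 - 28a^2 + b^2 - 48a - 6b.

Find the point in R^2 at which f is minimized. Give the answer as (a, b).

(3, 3)

f(a,b) separates as P(a) + Q(b), so its minimum is min P + min Q.
P'(a) = 8(a - 3)(a + 1)(a + 2) vanishes at a ∈ {-2, -1, 3}; Q'(b) = 2b - 6 vanishes at b ∈ {3}.
Local minima of P (where P''>0): P(-2)=16, P(3)=-234. Local minima of Q: Q(3)=-9.
So the global minimum of f is P(3) + Q(3) = -234 − 9 = -243, attained at (3, 3).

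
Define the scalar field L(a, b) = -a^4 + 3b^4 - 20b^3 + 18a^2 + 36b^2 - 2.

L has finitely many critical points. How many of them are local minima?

L separates as a function of a plus a function of b, so ∇L=0 decouples.
∂L/∂a = -4a(a - 3)(a + 3) = 0 at a ∈ {-3, 0, 3}; ∂L/∂b = 12b(b - 3)(b - 2) = 0 at b ∈ {0, 2, 3}.
The Hessian is diagonal: diag(L_aa, L_bb). Second derivatives: L_aa(-3)=-72, L_aa(0)=36, L_aa(3)=-72; L_bb(0)=72, L_bb(2)=-24, L_bb(3)=36.
Local minima occur where both diagonal entries positive: (0, 0), (0, 3). Count: 2.

2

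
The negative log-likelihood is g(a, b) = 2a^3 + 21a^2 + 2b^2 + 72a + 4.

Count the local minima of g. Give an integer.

1

g separates as a function of a plus a function of b, so ∇g=0 decouples.
∂g/∂a = 6(a + 3)(a + 4) = 0 at a ∈ {-4, -3}; ∂g/∂b = 4b = 0 at b ∈ {0}.
The Hessian is diagonal: diag(g_aa, g_bb). Second derivatives: g_aa(-4)=-6, g_aa(-3)=6; g_bb(0)=4.
Local minima occur where both diagonal entries positive: (-3, 0). Count: 1.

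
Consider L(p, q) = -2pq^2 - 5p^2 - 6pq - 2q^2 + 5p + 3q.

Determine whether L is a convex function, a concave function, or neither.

neither

The term -2pq^2 is cubic, so the Hessian is not constant.
∂²L/∂q² = -4p - 4, which takes both signs as p varies (negative for sufficiently large p). A diagonal entry of the Hessian changing sign means the Hessian is neither positive- nor negative-semidefinite on all of R^2.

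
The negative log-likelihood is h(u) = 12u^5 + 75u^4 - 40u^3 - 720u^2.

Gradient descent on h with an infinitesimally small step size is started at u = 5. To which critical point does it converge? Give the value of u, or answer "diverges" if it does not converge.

2

h'(u) = 60u(u - 2)(u + 3)(u + 4), so h'(5) = 64800.
Gradient descent moves in the -h' direction, i.e. u is decreasing.
The nearest critical point in that direction is u = 2, where h'' = 3600 > 0 (a local minimum). The iterate converges there.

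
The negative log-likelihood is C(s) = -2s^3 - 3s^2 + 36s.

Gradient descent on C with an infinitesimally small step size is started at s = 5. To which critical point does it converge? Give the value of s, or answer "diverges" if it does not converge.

C'(s) = -6(s - 2)(s + 3), so C'(5) = -144.
Gradient descent moves in the -C' direction, i.e. s is increasing.
There is no critical point above s=5, and C' keeps the same sign, so the iterate runs off to +∞.

diverges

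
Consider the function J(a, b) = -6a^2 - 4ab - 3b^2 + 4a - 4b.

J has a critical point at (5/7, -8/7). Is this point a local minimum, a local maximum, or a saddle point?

The Hessian of J is constant: H = [[-12, -4], [-4, -6]].
det(H) = (-12)·(-6) − (-4)² = 56.
det(H) > 0 and tr(H) = -18 < 0, so H is negative definite and the point is a local maximum.

local maximum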